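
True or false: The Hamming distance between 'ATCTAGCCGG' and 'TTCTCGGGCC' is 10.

Differing positions: 1, 5, 7, 8, 9, 10. Hamming distance = 6, so the claim that d_H = 10 is false.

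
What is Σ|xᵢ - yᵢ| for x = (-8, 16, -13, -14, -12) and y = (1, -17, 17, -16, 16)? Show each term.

Σ|x_i - y_i| = |-8 - 1| + |16 - (-17)| + |-13 - 17| + |-14 - (-16)| + |-12 - 16| = 9 + 33 + 30 + 2 + 28 = 102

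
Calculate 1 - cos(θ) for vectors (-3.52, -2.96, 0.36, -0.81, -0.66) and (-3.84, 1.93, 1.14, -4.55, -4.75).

With u = (-3.52, -2.96, 0.36, -0.81, -0.66), v = (-3.84, 1.93, 1.14, -4.55, -4.75):
u·v = (-3.52)·(-3.84) + (-2.96)·1.93 + 0.36·1.14 + (-0.81)·(-4.55) + (-0.66)·(-4.75) = 13.5168 + (-5.7128) + 0.4104 + 3.6855 + 3.135 = 15.0349.
|u| = √((-3.52)² + (-2.96)² + 0.36² + (-0.81)² + (-0.66)²) = √(12.3904 + 8.7616 + 0.1296 + 0.6561 + 0.4356) = √22.3733, |v| = √((-3.84)² + 1.93² + 1.14² + (-4.55)² + (-4.75)²) = √(14.7456 + 3.7249 + 1.2996 + 20.7025 + 22.5625) = √63.0351.
cos θ = (u·v)/(|u||v|) = 15.0349/(√22.3733·√63.0351) ≈ 0.4004
Cosine distance = 1 - cos θ ≈ 1 - 0.4004 = 0.5996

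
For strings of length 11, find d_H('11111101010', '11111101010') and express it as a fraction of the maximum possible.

Differing positions: none. Hamming distance = 0. The maximum possible Hamming distance for length-11 strings is 11, so d_H/11 = 0/11 = 0.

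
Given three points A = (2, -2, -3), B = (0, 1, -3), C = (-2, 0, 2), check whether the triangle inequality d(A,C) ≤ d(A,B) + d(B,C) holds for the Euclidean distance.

d(A,B) = √(2² + 3² + 0²) = √13 ≈ 3.6056, d(B,C) = √(2² + 1² + 5²) = √30 ≈ 5.4772, d(A,C) = √(4² + 2² + 5²) = √45 ≈ 6.7082.
d(A,C) ≈ 6.7082 ≤ 3.6056 + 5.4772 = 9.0828. Triangle inequality is satisfied.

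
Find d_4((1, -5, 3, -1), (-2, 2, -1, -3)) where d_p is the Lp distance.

(Σ|x_i - y_i|^4)^(1/4) = (|1 - (-2)|^4 + |-5 - 2|^4 + |3 - (-1)|^4 + |-1 - (-3)|^4)^(1/4)
= (3^4 + 7^4 + 4^4 + 2^4)^(1/4) = (81 + 2401 + 256 + 16)^(1/4) = (2754)^(1/4) ≈ 7.2442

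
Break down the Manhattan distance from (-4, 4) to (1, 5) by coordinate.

Σ|x_i - y_i| = |-4 - 1| + |4 - 5| = 5 + 1 = 6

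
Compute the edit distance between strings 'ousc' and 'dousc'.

Let D[i][j] be the edit distance between the first i characters of 'ousc' and the first j characters of 'dousc', with D[i][0] = i, D[0][j] = j, and D[i][j] = D[i-1][j-1] if the characters match, else 1 + min(D[i-1][j], D[i][j-1], D[i-1][j-1]). Filling the table (rows: prefixes of 'ousc', columns: prefixes of 'dousc'):
     ε  d  o  u  s  c
  ε  0  1  2  3  4  5
  o  1  1  1  2  3  4
  u  2  2  2  1  2  3
  s  3  3  3  2  1  2
  c  4  4  4  3  2  1
The bottom-right entry gives D[4][5] = 1, so no sequence of fewer than 1 edit works. Backtracking through the table gives one optimal edit sequence (1 edit):
  ousc → dousc (ins d @1)
Edit distance = 1.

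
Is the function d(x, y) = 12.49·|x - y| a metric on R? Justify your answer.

Yes. Since |x - y| is a metric on R and 12.49 > 0, the positive scalar multiple 12.49·|x - y| is also a metric: scaling by a positive constant preserves non-negativity, identity (d=0 ⟺ |x-y|=0 ⟺ x=y), symmetry, and the triangle inequality.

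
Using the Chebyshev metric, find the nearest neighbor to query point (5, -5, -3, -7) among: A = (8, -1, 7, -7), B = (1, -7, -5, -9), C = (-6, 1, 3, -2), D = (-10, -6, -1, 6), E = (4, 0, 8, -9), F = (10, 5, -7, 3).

Distances: d(A) = 10, d(B) = 4, d(C) = 11, d(D) = 15, d(E) = 11, d(F) = 10. Nearest: B = (1, -7, -5, -9) with distance 4.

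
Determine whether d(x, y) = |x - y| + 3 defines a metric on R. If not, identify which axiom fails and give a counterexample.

No. d fails identity of indiscernibles (specifically d(x,x) = 0): d(-7, -7) = |-7 - (-7)| + 3 = 0 + 3 = 3 ≠ 0.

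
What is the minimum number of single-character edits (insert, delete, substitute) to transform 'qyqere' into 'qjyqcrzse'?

Let D[i][j] be the edit distance between the first i characters of 'qyqere' and the first j characters of 'qjyqcrzse', with D[i][0] = i, D[0][j] = j, and D[i][j] = D[i-1][j-1] if the characters match, else 1 + min(D[i-1][j], D[i][j-1], D[i-1][j-1]). Filling the table (rows: prefixes of 'qyqere', columns: prefixes of 'qjyqcrzse'):
     ε  q  j  y  q  c  r  z  s  e
  ε  0  1  2  3  4  5  6  7  8  9
  q  1  0  1  2  3  4  5  6  7  8
  y  2  1  1  1  2  3  4  5  6  7
  q  3  2  2  2  1  2  3  4  5  6
  e  4  3  3  3  2  2  3  4  5  5
  r  5  4  4  4  3  3  2  3  4  5
  e  6  5  5  5  4  4  3  3  4  4
The bottom-right entry gives D[6][9] = 4, so no sequence of fewer than 4 edits works. Backtracking through the table gives one optimal edit sequence (4 edits):
  qyqere → qjyqere (ins j @2)
  qjyqere → qjyqcre (sub e→c @5)
  qjyqcre → qjyqcrze (ins z @7)
  qjyqcrze → qjyqcrzse (ins s @8)
Edit distance = 4.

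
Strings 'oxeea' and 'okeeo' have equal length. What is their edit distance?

Let D[i][j] be the edit distance between the first i characters of 'oxeea' and the first j characters of 'okeeo', with D[i][0] = i, D[0][j] = j, and D[i][j] = D[i-1][j-1] if the characters match, else 1 + min(D[i-1][j], D[i][j-1], D[i-1][j-1]). Filling the table (rows: prefixes of 'oxeea', columns: prefixes of 'okeeo'):
     ε  o  k  e  e  o
  ε  0  1  2  3  4  5
  o  1  0  1  2  3  4
  x  2  1  1  2  3  4
  e  3  2  2  1  2  3
  e  4  3  3  2  1  2
  a  5  4  4  3  2  2
The bottom-right entry gives D[5][5] = 2, so no sequence of fewer than 2 edits works. Backtracking through the table gives one optimal edit sequence (2 edits):
  oxeea → okeea (sub x→k @2)
  okeea → okeeo (sub a→o @5)
Edit distance = 2.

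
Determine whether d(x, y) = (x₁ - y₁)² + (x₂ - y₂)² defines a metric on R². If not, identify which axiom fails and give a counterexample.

No. The squared Euclidean distance fails the triangle inequality. Counterexample: x = (0, 0), y = (1, 4), z = (2, 8). d(x,z) = 2² + 8² = 68, but d(x,y) + d(y,z) = (1² + 4²) + (1² + 4²) = 17 + 17 = 34. Since 68 > 34, the triangle inequality is violated. (Note: √d, the ordinary Euclidean distance, IS a metric.)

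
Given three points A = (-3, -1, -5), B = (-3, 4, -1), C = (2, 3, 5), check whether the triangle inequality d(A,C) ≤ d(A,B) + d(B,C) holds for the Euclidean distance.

d(A,B) = √(0² + 5² + 4²) = √41 ≈ 6.4031, d(B,C) = √(5² + 1² + 6²) = √62 ≈ 7.874, d(A,C) = √(5² + 4² + 10²) = √141 ≈ 11.8743.
d(A,C) ≈ 11.8743 ≤ 6.4031 + 7.874 = 14.2771. Triangle inequality is satisfied.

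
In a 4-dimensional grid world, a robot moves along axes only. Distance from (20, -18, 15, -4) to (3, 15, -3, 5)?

Σ|x_i - y_i| = |20 - 3| + |-18 - 15| + |15 - (-3)| + |-4 - 5| = 17 + 33 + 18 + 9 = 77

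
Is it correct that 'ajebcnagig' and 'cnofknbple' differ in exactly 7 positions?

Differing positions: 1, 2, 3, 4, 5, 7, 8, 9, 10. Hamming distance = 9, so the claim that d_H = 7 is false.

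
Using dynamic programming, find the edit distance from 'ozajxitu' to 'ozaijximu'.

Let D[i][j] be the edit distance between the first i characters of 'ozajxitu' and the first j characters of 'ozaijximu', with D[i][0] = i, D[0][j] = j, and D[i][j] = D[i-1][j-1] if the characters match, else 1 + min(D[i-1][j], D[i][j-1], D[i-1][j-1]). Filling the table (rows: prefixes of 'ozajxitu', columns: prefixes of 'ozaijximu'):
     ε  o  z  a  i  j  x  i  m  u
  ε  0  1  2  3  4  5  6  7  8  9
  o  1  0  1  2  3  4  5  6  7  8
  z  2  1  0  1  2  3  4  5  6  7
  a  3  2  1  0  1  2  3  4  5  6
  j  4  3  2  1  1  1  2  3  4  5
  x  5  4  3  2  2  2  1  2  3  4
  i  6  5  4  3  2  3  2  1  2  3
  t  7  6  5  4  3  3  3  2  2  3
  u  8  7  6  5  4  4  4  3  3  2
The bottom-right entry gives D[8][9] = 2, so no sequence of fewer than 2 edits works. Backtracking through the table gives one optimal edit sequence (2 edits):
  ozajxitu → ozaijxitu (ins i @4)
  ozaijxitu → ozaijximu (sub t→m @8)
Edit distance = 2.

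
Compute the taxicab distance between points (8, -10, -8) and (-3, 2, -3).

Σ|x_i - y_i| = |8 - (-3)| + |-10 - 2| + |-8 - (-3)| = 11 + 12 + 5 = 28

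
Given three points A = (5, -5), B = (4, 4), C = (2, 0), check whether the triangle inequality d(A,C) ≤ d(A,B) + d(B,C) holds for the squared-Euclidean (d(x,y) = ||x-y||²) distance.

d(A,B) = 1² + 9² = 82, d(B,C) = 2² + 4² = 20, d(A,C) = 3² + 5² = 34.
d(A,C) = 34 ≤ 82 + 20 = 102. Triangle inequality is satisfied.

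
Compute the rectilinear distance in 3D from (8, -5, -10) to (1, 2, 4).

Σ|x_i - y_i| = |8 - 1| + |-5 - 2| + |-10 - 4| = 7 + 7 + 14 = 28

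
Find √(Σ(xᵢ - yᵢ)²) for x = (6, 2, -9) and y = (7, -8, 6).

√(Σ(x_i - y_i)²) = √((6 - 7)² + (2 - (-8))² + (-9 - 6)²)
= √((-1)² + 10² + (-15)²) = √(1 + 100 + 225) = √326 ≈ 18.0555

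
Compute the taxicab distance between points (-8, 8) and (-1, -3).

Σ|x_i - y_i| = |-8 - (-1)| + |8 - (-3)| = 7 + 11 = 18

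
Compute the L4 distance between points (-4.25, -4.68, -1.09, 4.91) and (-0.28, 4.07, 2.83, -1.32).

(Σ|x_i - y_i|^4)^(1/4) = (|-4.25 - (-0.28)|^4 + |-4.68 - 4.07|^4 + |-1.09 - 2.83|^4 + |4.91 - (-1.32)|^4)^(1/4)
= (3.97^4 + 8.75^4 + 3.92^4 + 6.23^4)^(1/4) ≈ (248.406 + 5861.8164 + 236.1262 + 1506.4412)^(1/4) = (7852.7898)^(1/4) ≈ 9.4136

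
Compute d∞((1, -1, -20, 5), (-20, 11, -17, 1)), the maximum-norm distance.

max(|x_i - y_i|) = max(|1 - (-20)|, |-1 - 11|, |-20 - (-17)|, |5 - 1|) = max(21, 12, 3, 4) = 21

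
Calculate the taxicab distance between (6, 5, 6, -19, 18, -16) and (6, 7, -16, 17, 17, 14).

Σ|x_i - y_i| = |6 - 6| + |5 - 7| + |6 - (-16)| + |-19 - 17| + |18 - 17| + |-16 - 14| = 0 + 2 + 22 + 36 + 1 + 30 = 91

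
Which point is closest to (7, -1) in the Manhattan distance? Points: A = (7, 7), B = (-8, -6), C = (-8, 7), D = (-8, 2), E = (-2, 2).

Distances: d(A) = 8, d(B) = 20, d(C) = 23, d(D) = 18, d(E) = 12. Nearest: A = (7, 7) with distance 8.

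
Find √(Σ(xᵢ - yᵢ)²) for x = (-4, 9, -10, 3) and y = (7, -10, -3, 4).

√(Σ(x_i - y_i)²) = √((-4 - 7)² + (9 - (-10))² + (-10 - (-3))² + (3 - 4)²)
= √((-11)² + 19² + (-7)² + (-1)²) = √(121 + 361 + 49 + 1) = √532 ≈ 23.0651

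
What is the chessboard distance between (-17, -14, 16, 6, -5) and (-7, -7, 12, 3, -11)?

max(|x_i - y_i|) = max(|-17 - (-7)|, |-14 - (-7)|, |16 - 12|, |6 - 3|, |-5 - (-11)|) = max(10, 7, 4, 3, 6) = 10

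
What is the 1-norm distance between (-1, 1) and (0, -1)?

Σ|x_i - y_i| = |-1 - 0| + |1 - (-1)| = 1 + 2 = 3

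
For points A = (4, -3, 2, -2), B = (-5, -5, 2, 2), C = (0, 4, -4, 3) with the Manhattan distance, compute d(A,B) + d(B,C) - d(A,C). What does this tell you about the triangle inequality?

d(A,B) = 9 + 2 + 0 + 4 = 15, d(B,C) = 5 + 9 + 6 + 1 = 21, d(A,C) = 4 + 7 + 6 + 5 = 22.
d(A,B) + d(B,C) - d(A,C) = 15 + 21 - 22 = 36 - 22 = 14. This is ≥ 0, so the triangle inequality holds for these points.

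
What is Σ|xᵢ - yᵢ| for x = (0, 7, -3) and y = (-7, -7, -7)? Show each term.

Σ|x_i - y_i| = |0 - (-7)| + |7 - (-7)| + |-3 - (-7)| = 7 + 14 + 4 = 25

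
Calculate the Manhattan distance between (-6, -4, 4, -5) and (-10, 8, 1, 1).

Σ|x_i - y_i| = |-6 - (-10)| + |-4 - 8| + |4 - 1| + |-5 - 1| = 4 + 12 + 3 + 6 = 25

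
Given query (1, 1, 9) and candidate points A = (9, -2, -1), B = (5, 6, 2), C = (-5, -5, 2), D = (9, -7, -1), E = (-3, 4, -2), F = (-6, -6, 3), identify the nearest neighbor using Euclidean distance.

Distances: d(A) ≈ 13.1529, d(B) ≈ 9.4868, d(C) = 11, d(D) ≈ 15.0997, d(E) ≈ 12.083, d(F) ≈ 11.5758. Nearest: B = (5, 6, 2) with distance 9.4868.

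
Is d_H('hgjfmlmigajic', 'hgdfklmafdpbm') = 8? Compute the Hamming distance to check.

Differing positions: 3, 5, 8, 9, 10, 11, 12, 13. Hamming distance = 8, so the claim is true.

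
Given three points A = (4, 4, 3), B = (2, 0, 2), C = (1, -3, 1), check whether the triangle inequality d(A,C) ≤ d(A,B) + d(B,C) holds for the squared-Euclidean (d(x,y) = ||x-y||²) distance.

d(A,B) = 2² + 4² + 1² = 21, d(B,C) = 1² + 3² + 1² = 11, d(A,C) = 3² + 7² + 2² = 62.
d(A,C) = 62 > 21 + 11 = 32. Triangle inequality is VIOLATED. (Squared-Euclidean is not a metric — this is a counterexample.)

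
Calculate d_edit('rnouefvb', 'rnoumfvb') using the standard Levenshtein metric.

Let D[i][j] be the edit distance between the first i characters of 'rnouefvb' and the first j characters of 'rnoumfvb', with D[i][0] = i, D[0][j] = j, and D[i][j] = D[i-1][j-1] if the characters match, else 1 + min(D[i-1][j], D[i][j-1], D[i-1][j-1]). Filling the table (rows: prefixes of 'rnouefvb', columns: prefixes of 'rnoumfvb'):
     ε  r  n  o  u  m  f  v  b
  ε  0  1  2  3  4  5  6  7  8
  r  1  0  1  2  3  4  5  6  7
  n  2  1  0  1  2  3  4  5  6
  o  3  2  1  0  1  2  3  4  5
  u  4  3  2  1  0  1  2  3  4
  e  5  4  3  2  1  1  2  3  4
  f  6  5  4  3  2  2  1  2  3
  v  7  6  5  4  3  3  2  1  2
  b  8  7  6  5  4  4  3  2  1
The bottom-right entry gives D[8][8] = 1, so no sequence of fewer than 1 edit works. Backtracking through the table gives one optimal edit sequence (1 edit):
  rnouefvb → rnoumfvb (sub e→m @5)
Edit distance = 1.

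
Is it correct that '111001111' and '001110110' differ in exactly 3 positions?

Differing positions: 1, 2, 4, 5, 6, 9. Hamming distance = 6, so the claim that d_H = 3 is false.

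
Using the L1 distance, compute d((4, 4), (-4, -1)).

Σ|x_i - y_i| = |4 - (-4)| + |4 - (-1)| = 8 + 5 = 13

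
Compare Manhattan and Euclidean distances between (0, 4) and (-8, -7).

L1 = |0 - (-8)| + |4 - (-7)| = 8 + 11 = 19
L2 = √(8² + 11²) = √185 ≈ 13.6015
L1 ≥ L2 always (equality iff movement is along one axis); L1 > L2 here.
Ratio L1/L2 = 19/√185 ≈ 1.3969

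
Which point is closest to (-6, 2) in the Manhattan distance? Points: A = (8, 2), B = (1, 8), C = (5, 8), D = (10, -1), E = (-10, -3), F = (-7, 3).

Distances: d(A) = 14, d(B) = 13, d(C) = 17, d(D) = 19, d(E) = 9, d(F) = 2. Nearest: F = (-7, 3) with distance 2.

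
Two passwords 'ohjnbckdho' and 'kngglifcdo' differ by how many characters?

Differing positions: 1, 2, 3, 4, 5, 6, 7, 8, 9. Hamming distance = 9.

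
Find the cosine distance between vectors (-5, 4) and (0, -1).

With u = (-5, 4), v = (0, -1):
u·v = (-5)·0 + 4·(-1) = 0 + (-4) = -4.
|u| = √((-5)² + 4²) = √41, |v| = √(0² + (-1)²) = √1, so |u||v| = √(41·1) = √41.
cos θ = (u·v)/(|u||v|) = -4/√41 ≈ -0.6247
Cosine distance = 1 - cos θ ≈ 1 - (-0.6247) = 1.6247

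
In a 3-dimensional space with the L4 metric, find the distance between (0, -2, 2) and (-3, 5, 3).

(Σ|x_i - y_i|^4)^(1/4) = (|0 - (-3)|^4 + |-2 - 5|^4 + |2 - 3|^4)^(1/4)
= (3^4 + 7^4 + 1^4)^(1/4) = (81 + 2401 + 1)^(1/4) = (2483)^(1/4) ≈ 7.059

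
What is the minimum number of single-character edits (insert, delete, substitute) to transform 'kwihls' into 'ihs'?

Let D[i][j] be the edit distance between the first i characters of 'kwihls' and the first j characters of 'ihs', with D[i][0] = i, D[0][j] = j, and D[i][j] = D[i-1][j-1] if the characters match, else 1 + min(D[i-1][j], D[i][j-1], D[i-1][j-1]). Filling the table (rows: prefixes of 'kwihls', columns: prefixes of 'ihs'):
     ε  i  h  s
  ε  0  1  2  3
  k  1  1  2  3
  w  2  2  2  3
  i  3  2  3  3
  h  4  3  2  3
  l  5  4  3  3
  s  6  5  4  3
The bottom-right entry gives D[6][3] = 3, so no sequence of fewer than 3 edits works. Backtracking through the table gives one optimal edit sequence (3 edits):
  kwihls → wihls (del k @1)
  wihls → ihls (del w @1)
  ihls → ihs (del l @3)
Edit distance = 3.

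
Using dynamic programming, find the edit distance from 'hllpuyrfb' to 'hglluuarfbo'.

Let D[i][j] be the edit distance between the first i characters of 'hllpuyrfb' and the first j characters of 'hglluuarfbo', with D[i][0] = i, D[0][j] = j, and D[i][j] = D[i-1][j-1] if the characters match, else 1 + min(D[i-1][j], D[i][j-1], D[i-1][j-1]). Filling the table (rows: prefixes of 'hllpuyrfb', columns: prefixes of 'hglluuarfbo'):
     ε  h  g  l  l  u  u  a  r  f  b  o
  ε  0  1  2  3  4  5  6  7  8  9 10 11
  h  1  0  1  2  3  4  5  6  7  8  9 10
  l  2  1  1  1  2  3  4  5  6  7  8  9
  l  3  2  2  1  1  2  3  4  5  6  7  8
  p  4  3  3  2  2  2  3  4  5  6  7  8
  u  5  4  4  3  3  2  2  3  4  5  6  7
  y  6  5  5  4  4  3  3  3  4  5  6  7
  r  7  6  6  5  5  4  4  4  3  4  5  6
  f  8  7  7  6  6  5  5  5  4  3  4  5
  b  9  8  8  7  7  6  6  6  5  4  3  4
The bottom-right entry gives D[9][11] = 4, so no sequence of fewer than 4 edits works. Backtracking through the table gives one optimal edit sequence (4 edits):
  hllpuyrfb → hgllpuyrfb (ins g @2)
  hgllpuyrfb → hglluuyrfb (sub p→u @5)
  hglluuyrfb → hglluuarfb (sub y→a @7)
  hglluuarfb → hglluuarfbo (ins o @11)
Edit distance = 4.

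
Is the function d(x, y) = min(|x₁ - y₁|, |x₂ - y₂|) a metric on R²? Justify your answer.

No. d fails identity of indiscernibles: take x = (-1, 0) and y = (-1, 7). Then d(x,y) = min(|-1 - (-1)|, |0 - 7|) = min(0, 7) = 0, yet x ≠ y.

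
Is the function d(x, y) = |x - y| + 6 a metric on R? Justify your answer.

No. d fails identity of indiscernibles (specifically d(x,x) = 0): d(-6, -6) = |-6 - (-6)| + 6 = 0 + 6 = 6 ≠ 0.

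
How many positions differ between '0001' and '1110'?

Differing positions: 1, 2, 3, 4. Hamming distance = 4.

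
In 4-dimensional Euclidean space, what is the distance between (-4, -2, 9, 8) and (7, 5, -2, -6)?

√(Σ(x_i - y_i)²) = √((-4 - 7)² + (-2 - 5)² + (9 - (-2))² + (8 - (-6))²)
= √((-11)² + (-7)² + 11² + 14²) = √(121 + 49 + 121 + 196) = √487 ≈ 22.0681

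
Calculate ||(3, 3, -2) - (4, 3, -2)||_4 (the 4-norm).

(Σ|x_i - y_i|^4)^(1/4) = (|3 - 4|^4 + |3 - 3|^4 + |-2 - (-2)|^4)^(1/4)
= (1^4 + 0^4 + 0^4)^(1/4) = (1 + 0 + 0)^(1/4) = (1)^(1/4) = 1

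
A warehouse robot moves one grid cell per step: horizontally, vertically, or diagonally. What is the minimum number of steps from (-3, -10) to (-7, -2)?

max(|x_i - y_i|) = max(|-3 - (-7)|, |-10 - (-2)|) = max(4, 8) = 8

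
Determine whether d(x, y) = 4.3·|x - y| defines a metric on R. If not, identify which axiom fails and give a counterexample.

Yes. Since |x - y| is a metric on R and 4.3 > 0, the positive scalar multiple 4.3·|x - y| is also a metric: scaling by a positive constant preserves non-negativity, identity (d=0 ⟺ |x-y|=0 ⟺ x=y), symmetry, and the triangle inequality.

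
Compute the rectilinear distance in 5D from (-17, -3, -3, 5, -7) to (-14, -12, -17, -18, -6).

Σ|x_i - y_i| = |-17 - (-14)| + |-3 - (-12)| + |-3 - (-17)| + |5 - (-18)| + |-7 - (-6)| = 3 + 9 + 14 + 23 + 1 = 50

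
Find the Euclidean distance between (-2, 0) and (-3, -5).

√(Σ(x_i - y_i)²) = √((-2 - (-3))² + (0 - (-5))²)
= √(1² + 5²) = √(1 + 25) = √26 ≈ 5.099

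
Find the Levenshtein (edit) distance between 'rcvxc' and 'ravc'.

Let D[i][j] be the edit distance between the first i characters of 'rcvxc' and the first j characters of 'ravc', with D[i][0] = i, D[0][j] = j, and D[i][j] = D[i-1][j-1] if the characters match, else 1 + min(D[i-1][j], D[i][j-1], D[i-1][j-1]). Filling the table (rows: prefixes of 'rcvxc', columns: prefixes of 'ravc'):
     ε  r  a  v  c
  ε  0  1  2  3  4
  r  1  0  1  2  3
  c  2  1  1  2  2
  v  3  2  2  1  2
  x  4  3  3  2  2
  c  5  4  4  3  2
The bottom-right entry gives D[5][4] = 2, so no sequence of fewer than 2 edits works. Backtracking through the table gives one optimal edit sequence (2 edits):
  rcvxc → ravxc (sub c→a @2)
  ravxc → ravc (del x @4)
Edit distance = 2.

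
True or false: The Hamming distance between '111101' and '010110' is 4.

Differing positions: 1, 3, 5, 6. Hamming distance = 4, so the claim is true.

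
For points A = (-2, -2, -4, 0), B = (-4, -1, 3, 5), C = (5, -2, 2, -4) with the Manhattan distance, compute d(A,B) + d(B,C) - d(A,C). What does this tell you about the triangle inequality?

d(A,B) = 2 + 1 + 7 + 5 = 15, d(B,C) = 9 + 1 + 1 + 9 = 20, d(A,C) = 7 + 0 + 6 + 4 = 17.
d(A,B) + d(B,C) - d(A,C) = 15 + 20 - 17 = 35 - 17 = 18. This is ≥ 0, so the triangle inequality holds for these points.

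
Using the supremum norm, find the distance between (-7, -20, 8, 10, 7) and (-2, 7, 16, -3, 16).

max(|x_i - y_i|) = max(|-7 - (-2)|, |-20 - 7|, |8 - 16|, |10 - (-3)|, |7 - 16|) = max(5, 27, 8, 13, 9) = 27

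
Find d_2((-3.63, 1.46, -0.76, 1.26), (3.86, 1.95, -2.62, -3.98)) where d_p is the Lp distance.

(Σ|x_i - y_i|^2)^(1/2) = (|-3.63 - 3.86|^2 + |1.46 - 1.95|^2 + |-0.76 - (-2.62)|^2 + |1.26 - (-3.98)|^2)^(1/2)
= (7.49^2 + 0.49^2 + 1.86^2 + 5.24^2)^(1/2) = (56.1001 + 0.2401 + 3.4596 + 27.4576)^(1/2) = (87.2574)^(1/2) ≈ 9.3412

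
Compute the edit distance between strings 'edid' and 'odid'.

Let D[i][j] be the edit distance between the first i characters of 'edid' and the first j characters of 'odid', with D[i][0] = i, D[0][j] = j, and D[i][j] = D[i-1][j-1] if the characters match, else 1 + min(D[i-1][j], D[i][j-1], D[i-1][j-1]). Filling the table (rows: prefixes of 'edid', columns: prefixes of 'odid'):
     ε  o  d  i  d
  ε  0  1  2  3  4
  e  1  1  2  3  4
  d  2  2  1  2  3
  i  3  3  2  1  2
  d  4  4  3  2  1
The bottom-right entry gives D[4][4] = 1, so no sequence of fewer than 1 edit works. Backtracking through the table gives one optimal edit sequence (1 edit):
  edid → odid (sub e→o @1)
Edit distance = 1.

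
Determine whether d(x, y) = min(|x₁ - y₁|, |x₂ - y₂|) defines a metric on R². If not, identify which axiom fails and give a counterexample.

No. d fails identity of indiscernibles: take x = (-3, 0) and y = (-3, 5). Then d(x,y) = min(|-3 - (-3)|, |0 - 5|) = min(0, 5) = 0, yet x ≠ y.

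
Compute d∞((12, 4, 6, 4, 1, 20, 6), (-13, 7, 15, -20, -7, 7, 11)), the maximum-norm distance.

max(|x_i - y_i|) = max(|12 - (-13)|, |4 - 7|, |6 - 15|, |4 - (-20)|, |1 - (-7)|, |20 - 7|, |6 - 11|) = max(25, 3, 9, 24, 8, 13, 5) = 25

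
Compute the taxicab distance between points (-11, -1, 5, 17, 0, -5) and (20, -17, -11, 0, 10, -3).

Σ|x_i - y_i| = |-11 - 20| + |-1 - (-17)| + |5 - (-11)| + |17 - 0| + |0 - 10| + |-5 - (-3)| = 31 + 16 + 16 + 17 + 10 + 2 = 92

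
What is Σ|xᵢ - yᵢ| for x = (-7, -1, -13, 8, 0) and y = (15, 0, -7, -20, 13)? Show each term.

Σ|x_i - y_i| = |-7 - 15| + |-1 - 0| + |-13 - (-7)| + |8 - (-20)| + |0 - 13| = 22 + 1 + 6 + 28 + 13 = 70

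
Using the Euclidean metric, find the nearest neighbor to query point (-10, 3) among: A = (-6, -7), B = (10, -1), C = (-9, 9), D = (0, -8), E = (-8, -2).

Distances: d(A) ≈ 10.7703, d(B) ≈ 20.3961, d(C) ≈ 6.0828, d(D) ≈ 14.8661, d(E) ≈ 5.3852. Nearest: E = (-8, -2) with distance 5.3852.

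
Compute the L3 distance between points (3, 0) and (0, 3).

(Σ|x_i - y_i|^3)^(1/3) = (|3 - 0|^3 + |0 - 3|^3)^(1/3)
= (3^3 + 3^3)^(1/3) = (27 + 27)^(1/3) = (54)^(1/3) ≈ 3.7798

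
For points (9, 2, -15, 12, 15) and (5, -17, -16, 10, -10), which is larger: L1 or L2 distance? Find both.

L1 = |9 - 5| + |2 - (-17)| + |-15 - (-16)| + |12 - 10| + |15 - (-10)| = 4 + 19 + 1 + 2 + 25 = 51
L2 = √(4² + 19² + 1² + 2² + 25²) = √1007 ≈ 31.7333
L1 ≥ L2 always (equality iff movement is along one axis); L1 > L2 here.
Ratio L1/L2 = 51/√1007 ≈ 1.6071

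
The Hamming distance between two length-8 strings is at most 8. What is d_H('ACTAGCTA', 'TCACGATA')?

Differing positions: 1, 3, 4, 6. Hamming distance = 4. The maximum possible Hamming distance for length-8 strings is 8, so d_H/8 = 4/8 = 0.5.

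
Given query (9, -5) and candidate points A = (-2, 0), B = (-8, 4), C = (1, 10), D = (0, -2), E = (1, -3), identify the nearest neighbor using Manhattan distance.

Distances: d(A) = 16, d(B) = 26, d(C) = 23, d(D) = 12, d(E) = 10. Nearest: E = (1, -3) with distance 10.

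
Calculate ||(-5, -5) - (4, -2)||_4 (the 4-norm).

(Σ|x_i - y_i|^4)^(1/4) = (|-5 - 4|^4 + |-5 - (-2)|^4)^(1/4)
= (9^4 + 3^4)^(1/4) = (6561 + 81)^(1/4) = (6642)^(1/4) ≈ 9.0277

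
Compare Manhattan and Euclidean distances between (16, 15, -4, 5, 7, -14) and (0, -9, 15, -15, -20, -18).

L1 = |16 - 0| + |15 - (-9)| + |-4 - 15| + |5 - (-15)| + |7 - (-20)| + |-14 - (-18)| = 16 + 24 + 19 + 20 + 27 + 4 = 110
L2 = √(16² + 24² + 19² + 20² + 27² + 4²) = √2338 ≈ 48.3529
L1 ≥ L2 always (equality iff movement is along one axis); L1 > L2 here.
Ratio L1/L2 = 110/√2338 ≈ 2.2749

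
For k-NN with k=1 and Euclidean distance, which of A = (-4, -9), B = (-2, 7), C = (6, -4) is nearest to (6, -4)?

Distances: d(A) ≈ 11.1803, d(B) ≈ 13.6015, d(C) = 0. Nearest: C = (6, -4) with distance 0.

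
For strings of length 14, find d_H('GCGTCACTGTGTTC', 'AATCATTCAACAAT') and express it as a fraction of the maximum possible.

Differing positions: 1, 2, 3, 4, 5, 6, 7, 8, 9, 10, 11, 12, 13, 14. Hamming distance = 14. The maximum possible Hamming distance for length-14 strings is 14, so d_H/14 = 14/14 = 1.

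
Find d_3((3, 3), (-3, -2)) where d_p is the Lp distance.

(Σ|x_i - y_i|^3)^(1/3) = (|3 - (-3)|^3 + |3 - (-2)|^3)^(1/3)
= (6^3 + 5^3)^(1/3) = (216 + 125)^(1/3) = (341)^(1/3) ≈ 6.9864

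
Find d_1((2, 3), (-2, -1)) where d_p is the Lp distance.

Σ|x_i - y_i| = |2 - (-2)| + |3 - (-1)| = 4 + 4 = 8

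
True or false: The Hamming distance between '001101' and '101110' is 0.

Differing positions: 1, 5, 6. Hamming distance = 3, so the claim that d_H = 0 is false.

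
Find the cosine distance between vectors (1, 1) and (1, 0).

With u = (1, 1), v = (1, 0):
u·v = 1·1 + 1·0 = 1 + 0 = 1.
|u| = √(1² + 1²) = √2, |v| = √(1² + 0²) = √1, so |u||v| = √(2·1) = √2.
cos θ = (u·v)/(|u||v|) = 1/√2 ≈ 0.7071
Cosine distance = 1 - cos θ ≈ 1 - 0.7071 = 0.2929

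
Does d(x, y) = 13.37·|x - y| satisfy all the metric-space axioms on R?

Yes. Since |x - y| is a metric on R and 13.37 > 0, the positive scalar multiple 13.37·|x - y| is also a metric: scaling by a positive constant preserves non-negativity, identity (d=0 ⟺ |x-y|=0 ⟺ x=y), symmetry, and the triangle inequality.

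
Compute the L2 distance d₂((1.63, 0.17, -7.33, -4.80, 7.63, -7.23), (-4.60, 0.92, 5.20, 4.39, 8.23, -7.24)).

√(Σ(x_i - y_i)²) = √((1.63 - (-4.6))² + (0.17 - 0.92)² + (-7.33 - 5.2)² + (-4.8 - 4.39)² + (7.63 - 8.23)² + (-7.23 - (-7.24))²)
= √(6.23² + (-0.75)² + (-12.53)² + (-9.19)² + (-0.6)² + 0.01²) = √(38.8129 + 0.5625 + 157.0009 + 84.4561 + 0.36 + 0.0001) = √281.1925 ≈ 16.7688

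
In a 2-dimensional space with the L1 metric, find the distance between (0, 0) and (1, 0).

Σ|x_i - y_i| = |0 - 1| + |0 - 0| = 1 + 0 = 1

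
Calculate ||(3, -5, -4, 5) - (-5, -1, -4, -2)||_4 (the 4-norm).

(Σ|x_i - y_i|^4)^(1/4) = (|3 - (-5)|^4 + |-5 - (-1)|^4 + |-4 - (-4)|^4 + |5 - (-2)|^4)^(1/4)
= (8^4 + 4^4 + 0^4 + 7^4)^(1/4) = (4096 + 256 + 0 + 2401)^(1/4) = (6753)^(1/4) ≈ 9.0651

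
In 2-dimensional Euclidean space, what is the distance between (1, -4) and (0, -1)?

√(Σ(x_i - y_i)²) = √((1 - 0)² + (-4 - (-1))²)
= √(1² + (-3)²) = √(1 + 9) = √10 ≈ 3.1623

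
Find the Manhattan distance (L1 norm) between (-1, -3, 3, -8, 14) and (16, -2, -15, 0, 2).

Σ|x_i - y_i| = |-1 - 16| + |-3 - (-2)| + |3 - (-15)| + |-8 - 0| + |14 - 2| = 17 + 1 + 18 + 8 + 12 = 56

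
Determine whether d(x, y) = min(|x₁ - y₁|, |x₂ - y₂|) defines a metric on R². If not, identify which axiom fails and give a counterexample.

No. d fails identity of indiscernibles: take x = (-3, 0) and y = (-3, 9). Then d(x,y) = min(|-3 - (-3)|, |0 - 9|) = min(0, 9) = 0, yet x ≠ y.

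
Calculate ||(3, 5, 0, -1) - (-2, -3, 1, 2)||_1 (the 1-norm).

Σ|x_i - y_i| = |3 - (-2)| + |5 - (-3)| + |0 - 1| + |-1 - 2| = 5 + 8 + 1 + 3 = 17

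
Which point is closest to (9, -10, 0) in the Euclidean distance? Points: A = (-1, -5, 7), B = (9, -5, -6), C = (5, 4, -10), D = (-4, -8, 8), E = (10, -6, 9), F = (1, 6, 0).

Distances: d(A) ≈ 13.1909, d(B) ≈ 7.8102, d(C) ≈ 17.6635, d(D) ≈ 15.3948, d(E) ≈ 9.8995, d(F) ≈ 17.8885. Nearest: B = (9, -5, -6) with distance 7.8102.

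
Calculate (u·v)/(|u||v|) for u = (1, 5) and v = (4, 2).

With u = (1, 5), v = (4, 2):
u·v = 1·4 + 5·2 = 4 + 10 = 14.
|u| = √(1² + 5²) = √26, |v| = √(4² + 2²) = √20, so |u||v| = √(26·20) = √520.
cos θ = (u·v)/(|u||v|) = 14/√520 ≈ 0.6139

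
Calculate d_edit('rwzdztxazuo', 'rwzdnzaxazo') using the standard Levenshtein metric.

Let D[i][j] be the edit distance between the first i characters of 'rwzdztxazuo' and the first j characters of 'rwzdnzaxazo', with D[i][0] = i, D[0][j] = j, and D[i][j] = D[i-1][j-1] if the characters match, else 1 + min(D[i-1][j], D[i][j-1], D[i-1][j-1]). Filling the table (rows: prefixes of 'rwzdztxazuo', columns: prefixes of 'rwzdnzaxazo'):
     ε  r  w  z  d  n  z  a  x  a  z  o
  ε  0  1  2  3  4  5  6  7  8  9 10 11
  r  1  0  1  2  3  4  5  6  7  8  9 10
  w  2  1  0  1  2  3  4  5  6  7  8  9
  z  3  2  1  0  1  2  3  4  5  6  7  8
  d  4  3  2  1  0  1  2  3  4  5  6  7
  z  5  4  3  2  1  1  1  2  3  4  5  6
  t  6  5  4  3  2  2  2  2  3  4  5  6
  x  7  6  5  4  3  3  3  3  2  3  4  5
  a  8  7  6  5  4  4  4  3  3  2  3  4
  z  9  8  7  6  5  5  4  4  4  3  2  3
  u 10  9  8  7  6  6  5  5  5  4  3  3
  o 11 10  9  8  7  7  6  6  6  5  4  3
The bottom-right entry gives D[11][11] = 3, so no sequence of fewer than 3 edits works. Backtracking through the table gives one optimal edit sequence (3 edits):
  rwzdztxazuo → rwzdnztxazuo (ins n @5)
  rwzdnztxazuo → rwzdnzaxazuo (sub t→a @7)
  rwzdnzaxazuo → rwzdnzaxazo (del u @11)
Edit distance = 3.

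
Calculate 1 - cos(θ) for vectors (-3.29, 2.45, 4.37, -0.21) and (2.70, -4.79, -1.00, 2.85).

With u = (-3.29, 2.45, 4.37, -0.21), v = (2.70, -4.79, -1.00, 2.85):
u·v = (-3.29)·2.7 + 2.45·(-4.79) + 4.37·(-1) + (-0.21)·2.85 = (-8.883) + (-11.7355) + (-4.37) + (-0.5985) = -25.587.
|u| = √((-3.29)² + 2.45² + 4.37² + (-0.21)²) = √(10.8241 + 6.0025 + 19.0969 + 0.0441) = √35.9676, |v| = √(2.7² + (-4.79)² + (-1)² + 2.85²) = √(7.29 + 22.9441 + 1 + 8.1225) = √39.3566.
cos θ = (u·v)/(|u||v|) = -25.587/(√35.9676·√39.3566) ≈ -0.6801
Cosine distance = 1 - cos θ ≈ 1 - (-0.6801) = 1.6801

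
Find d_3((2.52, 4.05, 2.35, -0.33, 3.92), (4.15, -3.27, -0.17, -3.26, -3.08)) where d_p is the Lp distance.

(Σ|x_i - y_i|^3)^(1/3) = (|2.52 - 4.15|^3 + |4.05 - (-3.27)|^3 + |2.35 - (-0.17)|^3 + |-0.33 - (-3.26)|^3 + |3.92 - (-3.08)|^3)^(1/3)
= (1.63^3 + 7.32^3 + 2.52^3 + 2.93^3 + 7^3)^(1/3) ≈ (4.3307 + 392.2232 + 16.003 + 25.1538 + 343)^(1/3) = (780.7107)^(1/3) ≈ 9.208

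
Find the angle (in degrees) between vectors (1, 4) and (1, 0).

With u = (1, 4), v = (1, 0):
u·v = 1·1 + 4·0 = 1 + 0 = 1.
|u| = √(1² + 4²) = √17, |v| = √(1² + 0²) = √1, so |u||v| = √(17·1) = √17.
cos θ = (u·v)/(|u||v|) = 1/√17 ≈ 0.242536
θ = arccos(0.242536) ≈ 75.96°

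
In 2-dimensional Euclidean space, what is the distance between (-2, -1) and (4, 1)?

√(Σ(x_i - y_i)²) = √((-2 - 4)² + (-1 - 1)²)
= √((-6)² + (-2)²) = √(36 + 4) = √40 ≈ 6.3246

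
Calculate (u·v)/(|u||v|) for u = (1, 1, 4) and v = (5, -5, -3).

With u = (1, 1, 4), v = (5, -5, -3):
u·v = 1·5 + 1·(-5) + 4·(-3) = 5 + (-5) + (-12) = -12.
|u| = √(1² + 1² + 4²) = √18, |v| = √(5² + (-5)² + (-3)²) = √59, so |u||v| = √(18·59) = √1062.
cos θ = (u·v)/(|u||v|) = -12/√1062 ≈ -0.3682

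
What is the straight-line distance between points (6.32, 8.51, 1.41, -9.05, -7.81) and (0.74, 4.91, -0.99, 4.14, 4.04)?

√(Σ(x_i - y_i)²) = √((6.32 - 0.74)² + (8.51 - 4.91)² + (1.41 - (-0.99))² + (-9.05 - 4.14)² + (-7.81 - 4.04)²)
= √(5.58² + 3.6² + 2.4² + (-13.19)² + (-11.85)²) = √(31.1364 + 12.96 + 5.76 + 173.9761 + 140.4225) = √364.255 ≈ 19.0855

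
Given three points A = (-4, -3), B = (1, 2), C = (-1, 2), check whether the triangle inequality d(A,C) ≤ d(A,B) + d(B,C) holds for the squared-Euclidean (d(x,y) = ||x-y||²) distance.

d(A,B) = 5² + 5² = 50, d(B,C) = 2² + 0² = 4, d(A,C) = 3² + 5² = 34.
d(A,C) = 34 ≤ 50 + 4 = 54. Triangle inequality is satisfied.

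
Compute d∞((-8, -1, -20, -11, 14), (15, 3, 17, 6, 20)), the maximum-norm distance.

max(|x_i - y_i|) = max(|-8 - 15|, |-1 - 3|, |-20 - 17|, |-11 - 6|, |14 - 20|) = max(23, 4, 37, 17, 6) = 37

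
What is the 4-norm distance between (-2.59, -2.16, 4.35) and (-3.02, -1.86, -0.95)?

(Σ|x_i - y_i|^4)^(1/4) = (|-2.59 - (-3.02)|^4 + |-2.16 - (-1.86)|^4 + |4.35 - (-0.95)|^4)^(1/4)
= (0.43^4 + 0.3^4 + 5.3^4)^(1/4) ≈ (0.0342 + 0.0081 + 789.0481)^(1/4) = (789.0904)^(1/4) ≈ 5.3001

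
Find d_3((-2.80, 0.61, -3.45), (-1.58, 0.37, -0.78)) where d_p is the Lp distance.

(Σ|x_i - y_i|^3)^(1/3) = (|-2.8 - (-1.58)|^3 + |0.61 - 0.37|^3 + |-3.45 - (-0.78)|^3)^(1/3)
= (1.22^3 + 0.24^3 + 2.67^3)^(1/3) ≈ (1.8158 + 0.0138 + 19.0342)^(1/3) = (20.8638)^(1/3) ≈ 2.7529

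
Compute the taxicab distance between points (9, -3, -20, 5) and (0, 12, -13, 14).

Σ|x_i - y_i| = |9 - 0| + |-3 - 12| + |-20 - (-13)| + |5 - 14| = 9 + 15 + 7 + 9 = 40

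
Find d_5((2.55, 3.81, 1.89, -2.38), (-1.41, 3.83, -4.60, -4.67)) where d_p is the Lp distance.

(Σ|x_i - y_i|^5)^(1/5) = (|2.55 - (-1.41)|^5 + |3.81 - 3.83|^5 + |1.89 - (-4.6)|^5 + |-2.38 - (-4.67)|^5)^(1/5)
= (3.96^5 + 0.02^5 + 6.49^5 + 2.29^5)^(1/5) ≈ (973.8138 + 0 + 11513.9273 + 62.9763)^(1/5) = (12550.7174)^(1/5) ≈ 6.6029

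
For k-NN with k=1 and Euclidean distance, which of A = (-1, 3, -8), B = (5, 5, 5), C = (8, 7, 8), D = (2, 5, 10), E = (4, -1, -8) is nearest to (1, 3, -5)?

Distances: d(A) ≈ 3.6056, d(B) ≈ 10.9545, d(C) ≈ 15.2971, d(D) ≈ 15.1658, d(E) ≈ 5.831. Nearest: A = (-1, 3, -8) with distance 3.6056.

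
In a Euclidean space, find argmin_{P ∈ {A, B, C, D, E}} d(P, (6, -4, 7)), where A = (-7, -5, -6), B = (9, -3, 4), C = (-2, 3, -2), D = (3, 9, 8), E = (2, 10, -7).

Distances: d(A) ≈ 18.412, d(B) ≈ 4.3589, d(C) ≈ 13.9284, d(D) ≈ 13.3791, d(E) ≈ 20.199. Nearest: B = (9, -3, 4) with distance 4.3589.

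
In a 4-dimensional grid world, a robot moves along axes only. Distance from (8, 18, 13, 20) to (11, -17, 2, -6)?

Σ|x_i - y_i| = |8 - 11| + |18 - (-17)| + |13 - 2| + |20 - (-6)| = 3 + 35 + 11 + 26 = 75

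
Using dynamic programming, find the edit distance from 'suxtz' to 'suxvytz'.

Let D[i][j] be the edit distance between the first i characters of 'suxtz' and the first j characters of 'suxvytz', with D[i][0] = i, D[0][j] = j, and D[i][j] = D[i-1][j-1] if the characters match, else 1 + min(D[i-1][j], D[i][j-1], D[i-1][j-1]). Filling the table (rows: prefixes of 'suxtz', columns: prefixes of 'suxvytz'):
     ε  s  u  x  v  y  t  z
  ε  0  1  2  3  4  5  6  7
  s  1  0  1  2  3  4  5  6
  u  2  1  0  1  2  3  4  5
  x  3  2  1  0  1  2  3  4
  t  4  3  2  1  1  2  2  3
  z  5  4  3  2  2  2  3  2
The bottom-right entry gives D[5][7] = 2, so no sequence of fewer than 2 edits works. Backtracking through the table gives one optimal edit sequence (2 edits):
  suxtz → suxvtz (ins v @4)
  suxvtz → suxvytz (ins y @5)
Edit distance = 2.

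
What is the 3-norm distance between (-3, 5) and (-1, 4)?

(Σ|x_i - y_i|^3)^(1/3) = (|-3 - (-1)|^3 + |5 - 4|^3)^(1/3)
= (2^3 + 1^3)^(1/3) = (8 + 1)^(1/3) = (9)^(1/3) ≈ 2.0801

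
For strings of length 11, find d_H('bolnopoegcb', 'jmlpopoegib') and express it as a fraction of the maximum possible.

Differing positions: 1, 2, 4, 10. Hamming distance = 4. The maximum possible Hamming distance for length-11 strings is 11, so d_H/11 = 4/11 ≈ 0.3636.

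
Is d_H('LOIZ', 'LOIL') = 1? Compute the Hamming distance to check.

Differing positions: 4. Hamming distance = 1, so the claim is true.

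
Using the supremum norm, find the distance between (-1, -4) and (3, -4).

max(|x_i - y_i|) = max(|-1 - 3|, |-4 - (-4)|) = max(4, 0) = 4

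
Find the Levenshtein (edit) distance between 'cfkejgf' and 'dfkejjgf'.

Let D[i][j] be the edit distance between the first i characters of 'cfkejgf' and the first j characters of 'dfkejjgf', with D[i][0] = i, D[0][j] = j, and D[i][j] = D[i-1][j-1] if the characters match, else 1 + min(D[i-1][j], D[i][j-1], D[i-1][j-1]). Filling the table (rows: prefixes of 'cfkejgf', columns: prefixes of 'dfkejjgf'):
     ε  d  f  k  e  j  j  g  f
  ε  0  1  2  3  4  5  6  7  8
  c  1  1  2  3  4  5  6  7  8
  f  2  2  1  2  3  4  5  6  7
  k  3  3  2  1  2  3  4  5  6
  e  4  4  3  2  1  2  3  4  5
  j  5  5  4  3  2  1  2  3  4
  g  6  6  5  4  3  2  2  2  3
  f  7  7  6  5  4  3  3  3  2
The bottom-right entry gives D[7][8] = 2, so no sequence of fewer than 2 edits works. Backtracking through the table gives one optimal edit sequence (2 edits):
  cfkejgf → dfkejgf (sub c→d @1)
  dfkejgf → dfkejjgf (ins j @5)
Edit distance = 2.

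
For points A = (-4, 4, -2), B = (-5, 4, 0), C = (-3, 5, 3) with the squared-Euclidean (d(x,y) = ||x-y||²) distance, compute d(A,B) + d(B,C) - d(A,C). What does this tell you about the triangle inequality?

d(A,B) = 1² + 0² + 2² = 5, d(B,C) = 2² + 1² + 3² = 14, d(A,C) = 1² + 1² + 5² = 27.
d(A,B) + d(B,C) - d(A,C) = 5 + 14 - 27 = 19 - 27 = -8. This is < 0, so the triangle inequality FAILS for these points (squared-Euclidean is not a metric).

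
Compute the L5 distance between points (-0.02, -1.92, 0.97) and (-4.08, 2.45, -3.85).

(Σ|x_i - y_i|^5)^(1/5) = (|-0.02 - (-4.08)|^5 + |-1.92 - 2.45|^5 + |0.97 - (-3.85)|^5)^(1/5)
= (4.06^5 + 4.37^5 + 4.82^5)^(1/5) ≈ (1103.1388 + 1593.7022 + 2601.5681)^(1/5) = (5298.4091)^(1/5) ≈ 5.5569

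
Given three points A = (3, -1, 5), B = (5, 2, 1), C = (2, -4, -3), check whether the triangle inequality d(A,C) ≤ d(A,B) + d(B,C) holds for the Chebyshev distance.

d(A,B) = max(2, 3, 4) = 4, d(B,C) = max(3, 6, 4) = 6, d(A,C) = max(1, 3, 8) = 8.
d(A,C) = 8 ≤ 4 + 6 = 10. Triangle inequality is satisfied.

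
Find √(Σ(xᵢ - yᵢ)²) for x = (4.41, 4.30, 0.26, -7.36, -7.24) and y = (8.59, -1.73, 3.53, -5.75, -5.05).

√(Σ(x_i - y_i)²) = √((4.41 - 8.59)² + (4.3 - (-1.73))² + (0.26 - 3.53)² + (-7.36 - (-5.75))² + (-7.24 - (-5.05))²)
= √((-4.18)² + 6.03² + (-3.27)² + (-1.61)² + (-2.19)²) = √(17.4724 + 36.3609 + 10.6929 + 2.5921 + 4.7961) = √71.9144 ≈ 8.4802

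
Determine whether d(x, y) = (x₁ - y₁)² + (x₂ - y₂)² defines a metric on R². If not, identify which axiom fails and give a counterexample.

No. The squared Euclidean distance fails the triangle inequality. Counterexample: x = (0, 0), y = (1, 3), z = (2, 6). d(x,z) = 2² + 6² = 40, but d(x,y) + d(y,z) = (1² + 3²) + (1² + 3²) = 10 + 10 = 20. Since 40 > 20, the triangle inequality is violated. (Note: √d, the ordinary Euclidean distance, IS a metric.)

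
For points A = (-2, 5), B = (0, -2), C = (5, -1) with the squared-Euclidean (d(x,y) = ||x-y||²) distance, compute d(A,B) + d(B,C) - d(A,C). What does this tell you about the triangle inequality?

d(A,B) = 2² + 7² = 53, d(B,C) = 5² + 1² = 26, d(A,C) = 7² + 6² = 85.
d(A,B) + d(B,C) - d(A,C) = 53 + 26 - 85 = 79 - 85 = -6. This is < 0, so the triangle inequality FAILS for these points (squared-Euclidean is not a metric).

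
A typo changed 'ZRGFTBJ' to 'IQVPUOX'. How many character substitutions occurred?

Differing positions: 1, 2, 3, 4, 5, 6, 7. Hamming distance = 7.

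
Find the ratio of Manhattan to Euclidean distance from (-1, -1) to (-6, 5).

L1 = |-1 - (-6)| + |-1 - 5| = 5 + 6 = 11
L2 = √(5² + 6²) = √61 ≈ 7.8102
L1 ≥ L2 always (equality iff movement is along one axis); L1 > L2 here.
Ratio L1/L2 = 11/√61 ≈ 1.4084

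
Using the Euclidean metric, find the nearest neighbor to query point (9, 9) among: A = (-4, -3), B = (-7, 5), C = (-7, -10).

Distances: d(A) ≈ 17.6918, d(B) ≈ 16.4924, d(C) ≈ 24.8395. Nearest: B = (-7, 5) with distance 16.4924.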